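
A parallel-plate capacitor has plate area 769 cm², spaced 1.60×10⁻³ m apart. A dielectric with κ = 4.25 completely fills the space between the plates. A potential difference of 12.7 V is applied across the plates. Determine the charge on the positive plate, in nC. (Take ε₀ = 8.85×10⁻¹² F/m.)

Q ≈ 23.0 nC

A = 769 cm² = 7.69×10⁻² m².
C = κε₀A/d = 4.25 × 8.85×10⁻¹² × 7.69×10⁻² / 1.60×10⁻³ = 1.81×10⁻⁹ F.
Q = CV = 1.81×10⁻⁹ × 12.7 = 2.30×10⁻⁸ C.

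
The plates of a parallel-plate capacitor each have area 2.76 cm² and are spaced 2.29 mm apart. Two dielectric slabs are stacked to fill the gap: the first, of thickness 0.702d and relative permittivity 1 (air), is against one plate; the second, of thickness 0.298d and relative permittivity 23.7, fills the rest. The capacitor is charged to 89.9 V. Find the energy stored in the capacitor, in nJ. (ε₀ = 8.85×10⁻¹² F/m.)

6.03 nJ

A = 2.76 cm² = 2.76×10⁻⁴ m².
Stacked slabs ⇒ two capacitors in series, each with the full plate area.
C₁ = κ₁ε₀A/d₁ = 1.00 × 8.85×10⁻¹² × 2.76×10⁻⁴ / 1.61×10⁻³ = 1.52×10⁻¹² F.
C₂ = κ₂ε₀A/d₂ = 23.7 × 8.85×10⁻¹² × 2.76×10⁻⁴ / 6.82×10⁻⁴ = 8.48×10⁻¹¹ F.
C = (1/C₁ + 1/C₂)⁻¹ = 1.49×10⁻¹² F.
U = ½CV² = ½ × 1.49×10⁻¹² × (89.9)² = 6.03×10⁻⁹ J.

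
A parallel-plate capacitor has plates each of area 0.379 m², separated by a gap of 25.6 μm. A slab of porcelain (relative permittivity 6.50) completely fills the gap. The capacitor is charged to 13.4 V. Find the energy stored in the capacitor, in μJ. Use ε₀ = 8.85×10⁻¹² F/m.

C = κε₀A/d = 6.50 × 8.85×10⁻¹² × 0.379 / 2.56×10⁻⁵ = 8.52×10⁻⁷ F.
U = ½CV² = ½ × 8.52×10⁻⁷ × (13.4)² = 7.65×10⁻⁵ J.

76.5 μJ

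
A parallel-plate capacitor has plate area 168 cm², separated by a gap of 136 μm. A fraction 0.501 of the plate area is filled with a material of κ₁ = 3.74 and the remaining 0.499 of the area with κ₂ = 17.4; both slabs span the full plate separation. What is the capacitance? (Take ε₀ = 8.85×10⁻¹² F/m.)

C ≈ 11.5 nF

A = 168 cm² = 1.68×10⁻² m².
Side-by-side slabs ⇒ two capacitors in parallel, each spanning the full gap.
C₁ = κ₁ε₀A₁/d = 3.74 × 8.85×10⁻¹² × 8.42×10⁻³ / 1.36×10⁻⁴ = 2.05×10⁻⁹ F.
C₂ = κ₂ε₀A₂/d = 17.4 × 8.85×10⁻¹² × 8.38×10⁻³ / 1.36×10⁻⁴ = 9.49×10⁻⁹ F.
C = C₁ + C₂ = 1.15×10⁻⁸ F.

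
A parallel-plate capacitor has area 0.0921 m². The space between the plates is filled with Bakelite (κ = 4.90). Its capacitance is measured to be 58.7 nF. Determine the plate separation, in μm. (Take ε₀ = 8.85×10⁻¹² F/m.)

d = κε₀A/C = 4.90 × 8.85×10⁻¹² × 9.21×10⁻² / 5.87×10⁻⁸ = 6.80×10⁻⁵ m.

68.0 μm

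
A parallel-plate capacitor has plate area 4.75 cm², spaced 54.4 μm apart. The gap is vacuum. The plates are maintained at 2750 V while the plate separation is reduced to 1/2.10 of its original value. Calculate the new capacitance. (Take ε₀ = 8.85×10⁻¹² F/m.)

A = 4.75 cm² = 4.75×10⁻⁴ m².
Initially C₁ = ε₀A/d = 8.85×10⁻¹² × 4.75×10⁻⁴ / 5.44×10⁻⁵ = 7.73×10⁻¹¹ F.
C = ε₀A/d scales as 1/d, so C₂/C₁ = d₁/d₂ = 2.10.
C₂ = 2.10 × 7.73×10⁻¹¹ = 1.62×10⁻¹⁰ F.

C ≈ 162 pF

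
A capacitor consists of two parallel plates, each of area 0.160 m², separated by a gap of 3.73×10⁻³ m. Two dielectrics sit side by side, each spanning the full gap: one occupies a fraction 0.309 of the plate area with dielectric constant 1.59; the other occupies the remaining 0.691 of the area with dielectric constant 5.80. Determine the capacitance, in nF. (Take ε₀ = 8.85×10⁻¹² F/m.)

Side-by-side slabs ⇒ two capacitors in parallel, each spanning the full gap.
C₁ = κ₁ε₀A₁/d = 1.59 × 8.85×10⁻¹² × 4.94×10⁻² / 3.73×10⁻³ = 1.87×10⁻¹⁰ F.
C₂ = κ₂ε₀A₂/d = 5.80 × 8.85×10⁻¹² × 0.111 / 3.73×10⁻³ = 1.52×10⁻⁹ F.
C = C₁ + C₂ = 1.71×10⁻⁹ F.

C ≈ 1.71 nF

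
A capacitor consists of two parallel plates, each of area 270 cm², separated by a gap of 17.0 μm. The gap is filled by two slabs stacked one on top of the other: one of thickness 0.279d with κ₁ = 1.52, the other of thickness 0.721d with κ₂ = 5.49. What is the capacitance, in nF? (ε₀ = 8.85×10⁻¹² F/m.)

C ≈ 44.6 nF

A = 270 cm² = 2.70×10⁻² m².
Stacked slabs ⇒ two capacitors in series, each with the full plate area.
C₁ = κ₁ε₀A/d₁ = 1.52 × 8.85×10⁻¹² × 2.70×10⁻² / 4.74×10⁻⁶ = 7.66×10⁻⁸ F.
C₂ = κ₂ε₀A/d₂ = 5.49 × 8.85×10⁻¹² × 2.70×10⁻² / 1.23×10⁻⁵ = 1.07×10⁻⁷ F.
C = (1/C₁ + 1/C₂)⁻¹ = 4.46×10⁻⁸ F.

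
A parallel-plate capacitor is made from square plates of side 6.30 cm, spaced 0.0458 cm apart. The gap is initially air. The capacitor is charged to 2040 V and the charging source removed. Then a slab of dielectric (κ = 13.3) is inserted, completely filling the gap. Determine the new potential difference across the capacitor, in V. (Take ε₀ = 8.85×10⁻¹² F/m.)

A = (6.30 cm)² = 3.97×10⁻³ m².
Initially C₁ = ε₀A/d = 8.85×10⁻¹² × 3.97×10⁻³ / 4.58×10⁻⁴ = 7.67×10⁻¹¹ F.
V₁ = 2.04×10³ V.
Isolated ⇒ Q is held fixed. C₂ = 13.3 C₁ and V = Q/C, so V₂/V₁ = C₁/C₂ = 0.0752.
V₂ = 0.0752 × 2.04×10³ = 1.53×10² V.

V ≈ 153 V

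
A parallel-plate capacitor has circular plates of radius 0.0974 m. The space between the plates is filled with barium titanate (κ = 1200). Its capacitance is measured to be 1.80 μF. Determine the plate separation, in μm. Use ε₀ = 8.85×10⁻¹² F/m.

d ≈ 176 μm

A = π(0.0974 m)² = 2.98×10⁻² m².
d = κε₀A/C = 1200 × 8.85×10⁻¹² × 2.98×10⁻² / 1.80×10⁻⁶ = 1.76×10⁻⁴ m.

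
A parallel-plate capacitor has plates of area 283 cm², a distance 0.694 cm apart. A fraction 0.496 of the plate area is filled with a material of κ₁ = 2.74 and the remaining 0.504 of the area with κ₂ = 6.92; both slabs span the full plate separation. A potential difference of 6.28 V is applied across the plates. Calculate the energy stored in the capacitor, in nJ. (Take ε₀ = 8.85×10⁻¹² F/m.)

3.45 nJ

A = 283 cm² = 2.83×10⁻² m².
Side-by-side slabs ⇒ two capacitors in parallel, each spanning the full gap.
C₁ = κ₁ε₀A₁/d = 2.74 × 8.85×10⁻¹² × 1.40×10⁻² / 6.94×10⁻³ = 4.90×10⁻¹¹ F.
C₂ = κ₂ε₀A₂/d = 6.92 × 8.85×10⁻¹² × 1.43×10⁻² / 6.94×10⁻³ = 1.26×10⁻¹⁰ F.
C = C₁ + C₂ = 1.75×10⁻¹⁰ F.
U = ½CV² = ½ × 1.75×10⁻¹⁰ × (6.28)² = 3.45×10⁻⁹ J.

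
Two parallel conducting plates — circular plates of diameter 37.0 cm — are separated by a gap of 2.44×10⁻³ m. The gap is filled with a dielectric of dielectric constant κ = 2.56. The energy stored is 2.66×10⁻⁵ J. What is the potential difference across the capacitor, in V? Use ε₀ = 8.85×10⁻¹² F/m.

V ≈ 231 V

A = π(37.0/2 cm)² = 0.108 m².
C = κε₀A/d = 2.56 × 8.85×10⁻¹² × 0.108 / 2.44×10⁻³ = 9.98×10⁻¹⁰ F.
V = √(2U/C) = √(2 × 2.66×10⁻⁵ / 9.98×10⁻¹⁰) = 2.31×10² V.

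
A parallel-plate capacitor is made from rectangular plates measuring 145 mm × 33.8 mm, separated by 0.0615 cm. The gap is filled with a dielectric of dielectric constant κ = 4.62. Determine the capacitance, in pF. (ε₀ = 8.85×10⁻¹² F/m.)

326 pF

A = 145 × 33.8 mm² = 4.90×10⁻³ m².
C = κε₀A/d = 4.62 × 8.85×10⁻¹² × 4.90×10⁻³ / 6.15×10⁻⁴ = 3.26×10⁻¹⁰ F.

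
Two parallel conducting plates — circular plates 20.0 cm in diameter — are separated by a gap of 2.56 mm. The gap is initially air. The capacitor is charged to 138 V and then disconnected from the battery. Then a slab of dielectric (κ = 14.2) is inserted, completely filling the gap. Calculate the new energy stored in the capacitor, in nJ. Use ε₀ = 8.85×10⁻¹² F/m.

A = π(20.0/2 cm)² = 3.14×10⁻² m².
Initially C₁ = ε₀A/d = 8.85×10⁻¹² × 3.14×10⁻² / 2.56×10⁻³ = 1.09×10⁻¹⁰ F.
U₁ = 1.03×10⁻⁶ J.
Isolated ⇒ Q is held fixed. C₂ = 14.2 C₁ and U = Q²/(2C), so U₂/U₁ = C₁/C₂ = 0.0704.
U₂ = 0.0704 × 1.03×10⁻⁶ = 7.28×10⁻⁸ J.

72.8 nJ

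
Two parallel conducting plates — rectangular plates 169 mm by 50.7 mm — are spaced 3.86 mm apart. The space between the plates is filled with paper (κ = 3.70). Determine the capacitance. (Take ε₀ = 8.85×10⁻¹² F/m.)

72.7 pF

A = 169 × 50.7 mm² = 8.57×10⁻³ m².
C = κε₀A/d = 3.70 × 8.85×10⁻¹² × 8.57×10⁻³ / 3.86×10⁻³ = 7.27×10⁻¹¹ F.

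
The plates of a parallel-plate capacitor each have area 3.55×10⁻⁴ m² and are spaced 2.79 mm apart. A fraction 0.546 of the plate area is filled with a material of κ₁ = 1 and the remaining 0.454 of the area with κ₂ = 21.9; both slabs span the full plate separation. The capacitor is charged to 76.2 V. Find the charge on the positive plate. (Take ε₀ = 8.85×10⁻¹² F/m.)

Side-by-side slabs ⇒ two capacitors in parallel, each spanning the full gap.
C₁ = κ₁ε₀A₁/d = 1.00 × 8.85×10⁻¹² × 1.94×10⁻⁴ / 2.79×10⁻³ = 6.15×10⁻¹³ F.
C₂ = κ₂ε₀A₂/d = 21.9 × 8.85×10⁻¹² × 1.61×10⁻⁴ / 2.79×10⁻³ = 1.12×10⁻¹¹ F.
C = C₁ + C₂ = 1.18×10⁻¹¹ F.
Q = CV = 1.18×10⁻¹¹ × 76.2 = 9.00×10⁻¹⁰ C.

Q ≈ 0.900 nC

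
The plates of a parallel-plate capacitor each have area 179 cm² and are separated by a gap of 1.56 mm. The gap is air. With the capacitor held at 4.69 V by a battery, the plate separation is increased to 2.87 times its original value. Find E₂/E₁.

Battery connected ⇒ V is held fixed.
E = V/d, so E₂/E₁ = d₁/d₂ = 0.348.

E₂/E₁ ≈ 0.348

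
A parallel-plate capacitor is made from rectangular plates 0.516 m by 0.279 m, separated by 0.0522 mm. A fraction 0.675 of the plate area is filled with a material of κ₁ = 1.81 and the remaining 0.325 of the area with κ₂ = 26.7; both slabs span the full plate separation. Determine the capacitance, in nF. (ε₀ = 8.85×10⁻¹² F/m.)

A = 0.516 × 0.279 m² = 0.144 m².
Side-by-side slabs ⇒ two capacitors in parallel, each spanning the full gap.
C₁ = κ₁ε₀A₁/d = 1.81 × 8.85×10⁻¹² × 9.72×10⁻² / 5.22×10⁻⁵ = 2.98×10⁻⁸ F.
C₂ = κ₂ε₀A₂/d = 26.7 × 8.85×10⁻¹² × 4.68×10⁻² / 5.22×10⁻⁵ = 2.12×10⁻⁷ F.
C = C₁ + C₂ = 2.42×10⁻⁷ F.

C ≈ 242 nF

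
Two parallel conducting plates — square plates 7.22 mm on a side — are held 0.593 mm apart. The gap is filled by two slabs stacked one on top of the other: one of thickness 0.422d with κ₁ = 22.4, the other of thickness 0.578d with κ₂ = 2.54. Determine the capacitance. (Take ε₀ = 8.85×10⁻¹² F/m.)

A = (7.22 mm)² = 5.21×10⁻⁵ m².
Stacked slabs ⇒ two capacitors in series, each with the full plate area.
C₁ = κ₁ε₀A/d₁ = 22.4 × 8.85×10⁻¹² × 5.21×10⁻⁵ / 2.50×10⁻⁴ = 4.13×10⁻¹¹ F.
C₂ = κ₂ε₀A/d₂ = 2.54 × 8.85×10⁻¹² × 5.21×10⁻⁵ / 3.43×10⁻⁴ = 3.42×10⁻¹² F.
C = (1/C₁ + 1/C₂)⁻¹ = 3.16×10⁻¹² F.

C ≈ 3.16 pF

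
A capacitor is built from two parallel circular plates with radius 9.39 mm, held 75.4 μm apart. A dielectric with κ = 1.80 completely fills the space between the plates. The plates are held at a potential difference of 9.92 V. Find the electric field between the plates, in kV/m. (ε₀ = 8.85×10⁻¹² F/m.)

E ≈ 132 kV/m

E = V/d = 9.92 / 7.54×10⁻⁵ = 1.32×10⁵ V/m.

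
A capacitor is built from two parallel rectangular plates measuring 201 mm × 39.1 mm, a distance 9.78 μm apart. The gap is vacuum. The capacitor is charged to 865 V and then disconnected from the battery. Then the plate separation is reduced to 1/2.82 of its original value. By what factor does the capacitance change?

C = ε₀A/d scales as 1/d, so C₂/C₁ = d₁/d₂ = 2.82.

2.82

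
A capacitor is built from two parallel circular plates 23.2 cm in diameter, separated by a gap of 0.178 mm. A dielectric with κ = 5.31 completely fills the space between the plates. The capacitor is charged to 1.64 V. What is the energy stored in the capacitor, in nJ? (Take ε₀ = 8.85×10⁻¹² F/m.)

A = π(23.2/2 cm)² = 4.23×10⁻² m².
C = κε₀A/d = 5.31 × 8.85×10⁻¹² × 4.23×10⁻² / 1.78×10⁻⁴ = 1.12×10⁻⁸ F.
U = ½CV² = ½ × 1.12×10⁻⁸ × (1.64)² = 1.50×10⁻⁸ J.

U ≈ 15.0 nJ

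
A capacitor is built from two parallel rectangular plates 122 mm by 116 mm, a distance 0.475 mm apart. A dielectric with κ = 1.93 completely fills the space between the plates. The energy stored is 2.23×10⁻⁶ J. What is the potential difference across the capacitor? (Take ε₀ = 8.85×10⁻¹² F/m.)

V ≈ 93.6 V

A = 122 × 116 mm² = 1.42×10⁻² m².
C = κε₀A/d = 1.93 × 8.85×10⁻¹² × 1.42×10⁻² / 4.75×10⁻⁴ = 5.09×10⁻¹⁰ F.
V = √(2U/C) = √(2 × 2.23×10⁻⁶ / 5.09×10⁻¹⁰) = 93.6 V.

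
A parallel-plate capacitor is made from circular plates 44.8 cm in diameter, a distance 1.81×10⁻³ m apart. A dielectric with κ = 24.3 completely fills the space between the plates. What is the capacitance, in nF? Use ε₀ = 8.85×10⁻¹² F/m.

18.7 nF

A = π(44.8/2 cm)² = 0.158 m².
C = κε₀A/d = 24.3 × 8.85×10⁻¹² × 0.158 / 1.81×10⁻³ = 1.87×10⁻⁸ F.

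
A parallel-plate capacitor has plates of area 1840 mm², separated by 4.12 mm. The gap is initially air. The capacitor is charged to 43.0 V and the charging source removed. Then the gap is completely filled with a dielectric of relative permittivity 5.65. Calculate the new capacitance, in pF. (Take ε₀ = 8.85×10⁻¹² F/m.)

22.3 pF

A = 1840 mm² = 1.84×10⁻³ m².
Initially C₁ = ε₀A/d = 8.85×10⁻¹² × 1.84×10⁻³ / 4.12×10⁻³ = 3.95×10⁻¹² F.
C = κε₀A/d scales with κ, so C₂/C₁ = κ = 5.65.
C₂ = 5.65 × 3.95×10⁻¹² = 2.23×10⁻¹¹ F.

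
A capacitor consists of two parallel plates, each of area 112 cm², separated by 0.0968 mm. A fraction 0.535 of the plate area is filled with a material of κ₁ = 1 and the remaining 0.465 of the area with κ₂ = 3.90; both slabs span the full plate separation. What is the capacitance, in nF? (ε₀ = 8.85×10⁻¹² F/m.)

A = 112 cm² = 1.12×10⁻² m².
Side-by-side slabs ⇒ two capacitors in parallel, each spanning the full gap.
C₁ = κ₁ε₀A₁/d = 1.00 × 8.85×10⁻¹² × 5.99×10⁻³ / 9.68×10⁻⁵ = 5.48×10⁻¹⁰ F.
C₂ = κ₂ε₀A₂/d = 3.90 × 8.85×10⁻¹² × 5.21×10⁻³ / 9.68×10⁻⁵ = 1.86×10⁻⁹ F.
C = C₁ + C₂ = 2.40×10⁻⁹ F.

C ≈ 2.40 nF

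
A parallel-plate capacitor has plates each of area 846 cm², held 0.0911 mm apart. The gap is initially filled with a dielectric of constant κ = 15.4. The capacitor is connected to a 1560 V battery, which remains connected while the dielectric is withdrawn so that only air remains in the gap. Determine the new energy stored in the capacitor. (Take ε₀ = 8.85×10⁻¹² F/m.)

A = 846 cm² = 8.46×10⁻² m².
Initially C₁ = κε₀A/d = 15.4 × 8.85×10⁻¹² × 8.46×10⁻² / 9.11×10⁻⁵ = 1.27×10⁻⁷ F.
U₁ = 0.154 J.
Battery connected ⇒ V is held fixed. C₂ = 0.0649 C₁ and U = ½CV², so U₂/U₁ = C₂/C₁ = 0.0649.
U₂ = 0.0649 × 0.154 = 1.00×10⁻² J.

U ≈ 10.0 mJ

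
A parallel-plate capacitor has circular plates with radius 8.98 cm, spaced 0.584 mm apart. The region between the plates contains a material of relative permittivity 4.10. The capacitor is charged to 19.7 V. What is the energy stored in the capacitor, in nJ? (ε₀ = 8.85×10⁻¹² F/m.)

A = π(8.98 cm)² = 2.53×10⁻² m².
C = κε₀A/d = 4.10 × 8.85×10⁻¹² × 2.53×10⁻² / 5.84×10⁻⁴ = 1.57×10⁻⁹ F.
U = ½CV² = ½ × 1.57×10⁻⁹ × (19.7)² = 3.05×10⁻⁷ J.

305 nJ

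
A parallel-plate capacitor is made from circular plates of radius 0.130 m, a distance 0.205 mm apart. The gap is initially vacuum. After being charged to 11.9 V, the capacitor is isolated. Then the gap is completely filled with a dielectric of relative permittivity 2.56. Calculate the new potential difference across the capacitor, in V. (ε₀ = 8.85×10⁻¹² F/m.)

V ≈ 4.65 V

A = π(0.130 m)² = 5.31×10⁻² m².
Initially C₁ = ε₀A/d = 8.85×10⁻¹² × 5.31×10⁻² / 2.05×10⁻⁴ = 2.29×10⁻⁹ F.
V₁ = 11.9 V.
Isolated ⇒ Q is held fixed. C₂ = 2.56 C₁ and V = Q/C, so V₂/V₁ = C₁/C₂ = 0.391.
V₂ = 0.391 × 11.9 = 4.65 V.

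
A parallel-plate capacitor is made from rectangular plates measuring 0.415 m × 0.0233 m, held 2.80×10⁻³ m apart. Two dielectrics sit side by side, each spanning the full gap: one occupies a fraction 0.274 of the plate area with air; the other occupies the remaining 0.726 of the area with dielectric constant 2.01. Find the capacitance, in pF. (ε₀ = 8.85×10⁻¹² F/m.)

A = 0.415 × 0.0233 m² = 9.67×10⁻³ m².
Side-by-side slabs ⇒ two capacitors in parallel, each spanning the full gap.
C₁ = κ₁ε₀A₁/d = 1.00 × 8.85×10⁻¹² × 2.65×10⁻³ / 2.80×10⁻³ = 8.37×10⁻¹² F.
C₂ = κ₂ε₀A₂/d = 2.01 × 8.85×10⁻¹² × 7.02×10⁻³ / 2.80×10⁻³ = 4.46×10⁻¹¹ F.
C = C₁ + C₂ = 5.30×10⁻¹¹ F.

C ≈ 53.0 pF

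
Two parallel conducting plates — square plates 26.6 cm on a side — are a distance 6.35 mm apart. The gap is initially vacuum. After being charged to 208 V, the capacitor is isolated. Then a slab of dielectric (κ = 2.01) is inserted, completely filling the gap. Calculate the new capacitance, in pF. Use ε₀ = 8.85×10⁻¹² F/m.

A = (26.6 cm)² = 7.08×10⁻² m².
Initially C₁ = ε₀A/d = 8.85×10⁻¹² × 7.08×10⁻² / 6.35×10⁻³ = 9.86×10⁻¹¹ F.
C = κε₀A/d scales with κ, so C₂/C₁ = κ = 2.01.
C₂ = 2.01 × 9.86×10⁻¹¹ = 1.98×10⁻¹⁰ F.

C ≈ 198 pF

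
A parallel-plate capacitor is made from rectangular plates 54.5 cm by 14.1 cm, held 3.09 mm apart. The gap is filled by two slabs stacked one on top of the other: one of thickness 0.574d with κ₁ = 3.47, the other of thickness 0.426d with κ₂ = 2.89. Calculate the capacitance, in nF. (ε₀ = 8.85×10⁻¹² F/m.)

0.704 nF

A = 54.5 × 14.1 cm² = 7.68×10⁻² m².
Stacked slabs ⇒ two capacitors in series, each with the full plate area.
C₁ = κ₁ε₀A/d₁ = 3.47 × 8.85×10⁻¹² × 7.68×10⁻² / 1.77×10⁻³ = 1.33×10⁻⁹ F.
C₂ = κ₂ε₀A/d₂ = 2.89 × 8.85×10⁻¹² × 7.68×10⁻² / 1.32×10⁻³ = 1.49×10⁻⁹ F.
C = (1/C₁ + 1/C₂)⁻¹ = 7.04×10⁻¹⁰ F.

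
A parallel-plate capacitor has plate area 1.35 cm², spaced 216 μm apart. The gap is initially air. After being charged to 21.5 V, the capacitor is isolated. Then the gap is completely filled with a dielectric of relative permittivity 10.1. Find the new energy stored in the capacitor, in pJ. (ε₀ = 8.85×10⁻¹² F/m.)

U ≈ 127 pJ

A = 1.35 cm² = 1.35×10⁻⁴ m².
Initially C₁ = ε₀A/d = 8.85×10⁻¹² × 1.35×10⁻⁴ / 2.16×10⁻⁴ = 5.53×10⁻¹² F.
U₁ = 1.28×10⁻⁹ J.
Isolated ⇒ Q is held fixed. C₂ = 10.1 C₁ and U = Q²/(2C), so U₂/U₁ = C₁/C₂ = 0.0990.
U₂ = 0.0990 × 1.28×10⁻⁹ = 1.27×10⁻¹⁰ J.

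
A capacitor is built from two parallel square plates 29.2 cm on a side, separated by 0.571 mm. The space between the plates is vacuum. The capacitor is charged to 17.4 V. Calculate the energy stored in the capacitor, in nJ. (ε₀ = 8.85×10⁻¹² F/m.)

200 nJ

A = (29.2 cm)² = 8.53×10⁻² m².
C = ε₀A/d = 8.85×10⁻¹² × 8.53×10⁻² / 5.71×10⁻⁴ = 1.32×10⁻⁹ F.
U = ½CV² = ½ × 1.32×10⁻⁹ × (17.4)² = 2.00×10⁻⁷ J.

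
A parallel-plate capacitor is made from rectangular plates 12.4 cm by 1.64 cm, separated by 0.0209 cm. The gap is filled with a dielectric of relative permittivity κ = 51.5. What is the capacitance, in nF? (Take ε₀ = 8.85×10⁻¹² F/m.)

4.43 nF

A = 12.4 × 1.64 cm² = 2.03×10⁻³ m².
C = κε₀A/d = 51.5 × 8.85×10⁻¹² × 2.03×10⁻³ / 2.09×10⁻⁴ = 4.43×10⁻⁹ F.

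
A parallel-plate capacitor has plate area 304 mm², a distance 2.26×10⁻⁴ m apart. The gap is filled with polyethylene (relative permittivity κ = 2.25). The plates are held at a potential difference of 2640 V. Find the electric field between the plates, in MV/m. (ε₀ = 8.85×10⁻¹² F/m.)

E = V/d = 2640 / 2.26×10⁻⁴ = 1.17×10⁷ V/m.

11.7 MV/m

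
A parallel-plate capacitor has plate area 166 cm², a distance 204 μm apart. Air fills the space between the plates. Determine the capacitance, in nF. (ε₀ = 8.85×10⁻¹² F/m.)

0.720 nF

A = 166 cm² = 1.66×10⁻² m².
C = ε₀A/d = 8.85×10⁻¹² × 1.66×10⁻² / 2.04×10⁻⁴ = 7.20×10⁻¹⁰ F.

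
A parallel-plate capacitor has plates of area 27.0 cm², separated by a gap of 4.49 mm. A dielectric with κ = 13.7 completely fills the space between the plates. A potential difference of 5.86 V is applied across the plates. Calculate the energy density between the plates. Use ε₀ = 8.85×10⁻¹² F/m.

u ≈ 103 μJ/m³

E = V/d = 5.86 / 4.49×10⁻³ = 1.31×10³ V/m.
u = ½κε₀E² = ½ × 13.7 × 8.85×10⁻¹² × (1.31×10³)² = 1.03×10⁻⁴ J/m³.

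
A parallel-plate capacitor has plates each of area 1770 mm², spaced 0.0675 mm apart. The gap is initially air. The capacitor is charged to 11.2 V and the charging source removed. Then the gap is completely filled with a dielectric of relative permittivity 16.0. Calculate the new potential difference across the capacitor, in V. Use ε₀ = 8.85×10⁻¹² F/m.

A = 1770 mm² = 1.77×10⁻³ m².
Initially C₁ = ε₀A/d = 8.85×10⁻¹² × 1.77×10⁻³ / 6.75×10⁻⁵ = 2.32×10⁻¹⁰ F.
V₁ = 11.2 V.
Isolated ⇒ Q is held fixed. C₂ = 16.0 C₁ and V = Q/C, so V₂/V₁ = C₁/C₂ = 0.0625.
V₂ = 0.0625 × 11.2 = 0.700 V.

0.700 V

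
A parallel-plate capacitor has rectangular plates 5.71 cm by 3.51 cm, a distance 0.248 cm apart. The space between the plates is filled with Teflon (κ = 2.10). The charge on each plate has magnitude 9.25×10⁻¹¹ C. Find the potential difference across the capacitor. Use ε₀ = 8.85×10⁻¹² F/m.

6.16 V

A = 5.71 × 3.51 cm² = 2.00×10⁻³ m².
C = κε₀A/d = 2.10 × 8.85×10⁻¹² × 2.00×10⁻³ / 2.48×10⁻³ = 1.50×10⁻¹¹ F.
V = Q/C = 9.25×10⁻¹¹ / 1.50×10⁻¹¹ = 6.16 V.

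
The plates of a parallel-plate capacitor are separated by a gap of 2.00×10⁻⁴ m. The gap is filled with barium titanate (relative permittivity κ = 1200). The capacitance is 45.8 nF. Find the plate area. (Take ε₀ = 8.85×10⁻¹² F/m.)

A = Cd/(κε₀) = 4.58×10⁻⁸ × 2.00×10⁻⁴ / (1200 × 8.85×10⁻¹²) = 8.63×10⁻⁴ m².

A ≈ 8.63 cm²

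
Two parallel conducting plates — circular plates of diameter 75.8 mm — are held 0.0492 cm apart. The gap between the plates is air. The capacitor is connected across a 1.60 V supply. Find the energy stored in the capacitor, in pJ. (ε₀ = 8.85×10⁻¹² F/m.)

U ≈ 104 pJ

A = π(75.8/2 mm)² = 4.51×10⁻³ m².
C = ε₀A/d = 8.85×10⁻¹² × 4.51×10⁻³ / 4.92×10⁻⁴ = 8.12×10⁻¹¹ F.
U = ½CV² = ½ × 8.12×10⁻¹¹ × (1.60)² = 1.04×10⁻¹⁰ J.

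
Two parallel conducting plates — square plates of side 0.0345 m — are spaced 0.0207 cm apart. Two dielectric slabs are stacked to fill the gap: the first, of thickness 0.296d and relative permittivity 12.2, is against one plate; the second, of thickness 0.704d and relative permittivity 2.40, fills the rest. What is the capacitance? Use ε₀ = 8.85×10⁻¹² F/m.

A = (0.0345 m)² = 1.19×10⁻³ m².
Stacked slabs ⇒ two capacitors in series, each with the full plate area.
C₁ = κ₁ε₀A/d₁ = 12.2 × 8.85×10⁻¹² × 1.19×10⁻³ / 6.13×10⁻⁵ = 2.10×10⁻⁹ F.
C₂ = κ₂ε₀A/d₂ = 2.40 × 8.85×10⁻¹² × 1.19×10⁻³ / 1.46×10⁻⁴ = 1.73×10⁻¹⁰ F.
C = (1/C₁ + 1/C₂)⁻¹ = 1.60×10⁻¹⁰ F.

C ≈ 160 pF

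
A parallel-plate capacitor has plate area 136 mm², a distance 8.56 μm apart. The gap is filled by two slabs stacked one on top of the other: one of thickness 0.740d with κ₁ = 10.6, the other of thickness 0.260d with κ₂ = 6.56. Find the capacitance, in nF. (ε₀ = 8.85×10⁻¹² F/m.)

C ≈ 1.28 nF

A = 136 mm² = 1.36×10⁻⁴ m².
Stacked slabs ⇒ two capacitors in series, each with the full plate area.
C₁ = κ₁ε₀A/d₁ = 10.6 × 8.85×10⁻¹² × 1.36×10⁻⁴ / 6.33×10⁻⁶ = 2.01×10⁻⁹ F.
C₂ = κ₂ε₀A/d₂ = 6.56 × 8.85×10⁻¹² × 1.36×10⁻⁴ / 2.23×10⁻⁶ = 3.55×10⁻⁹ F.
C = (1/C₁ + 1/C₂)⁻¹ = 1.28×10⁻⁹ F.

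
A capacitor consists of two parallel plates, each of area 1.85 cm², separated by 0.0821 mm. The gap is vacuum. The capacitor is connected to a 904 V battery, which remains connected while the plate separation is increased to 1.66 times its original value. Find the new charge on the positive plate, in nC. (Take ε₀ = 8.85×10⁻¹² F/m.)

A = 1.85 cm² = 1.85×10⁻⁴ m².
Initially C₁ = ε₀A/d = 8.85×10⁻¹² × 1.85×10⁻⁴ / 8.21×10⁻⁵ = 1.99×10⁻¹¹ F.
Q₁ = 1.80×10⁻⁸ C.
Battery connected ⇒ V is held fixed. C₂ = 0.602 C₁ and Q = CV, so Q₂/Q₁ = C₂/C₁ = 0.602.
Q₂ = 0.602 × 1.80×10⁻⁸ = 1.09×10⁻⁸ C.

Q ≈ 10.9 nC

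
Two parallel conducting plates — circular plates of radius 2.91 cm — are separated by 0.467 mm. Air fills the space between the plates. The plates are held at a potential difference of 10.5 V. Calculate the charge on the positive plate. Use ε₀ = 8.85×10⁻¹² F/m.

Q ≈ 0.529 nC

A = π(2.91 cm)² = 2.66×10⁻³ m².
C = ε₀A/d = 8.85×10⁻¹² × 2.66×10⁻³ / 4.67×10⁻⁴ = 5.04×10⁻¹¹ F.
Q = CV = 5.04×10⁻¹¹ × 10.5 = 5.29×10⁻¹⁰ C.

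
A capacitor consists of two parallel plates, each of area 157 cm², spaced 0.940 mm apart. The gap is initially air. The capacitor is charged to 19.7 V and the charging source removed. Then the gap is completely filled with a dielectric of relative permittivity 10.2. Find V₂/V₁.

V₂/V₁ ≈ 0.0980

Isolated ⇒ Q is held fixed.
C₂ = 10.2 C₁ and V = Q/C, so V₂/V₁ = C₁/C₂ = 0.0980.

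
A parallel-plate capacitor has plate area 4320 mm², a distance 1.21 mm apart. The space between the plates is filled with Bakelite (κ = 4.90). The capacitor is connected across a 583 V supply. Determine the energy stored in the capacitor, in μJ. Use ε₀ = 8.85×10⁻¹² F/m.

26.3 μJ

A = 4320 mm² = 4.32×10⁻³ m².
C = κε₀A/d = 4.90 × 8.85×10⁻¹² × 4.32×10⁻³ / 1.21×10⁻³ = 1.55×10⁻¹⁰ F.
U = ½CV² = ½ × 1.55×10⁻¹⁰ × (583)² = 2.63×10⁻⁵ J.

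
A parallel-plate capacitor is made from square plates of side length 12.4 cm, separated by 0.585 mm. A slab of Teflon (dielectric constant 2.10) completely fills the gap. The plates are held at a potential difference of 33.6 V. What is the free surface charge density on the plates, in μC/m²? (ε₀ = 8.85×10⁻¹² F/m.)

σ ≈ 1.07 μC/m²

A = (12.4 cm)² = 1.54×10⁻² m².
C = κε₀A/d = 2.10 × 8.85×10⁻¹² × 1.54×10⁻² / 5.85×10⁻⁴ = 4.88×10⁻¹⁰ F.
σ = Q/A = CV/A = 4.88×10⁻¹⁰ × 33.6 / 1.54×10⁻² = 1.07×10⁻⁶ C/m².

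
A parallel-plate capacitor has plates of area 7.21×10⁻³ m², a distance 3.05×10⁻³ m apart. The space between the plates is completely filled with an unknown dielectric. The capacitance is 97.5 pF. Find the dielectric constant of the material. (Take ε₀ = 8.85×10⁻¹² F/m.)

κ = Cd/(ε₀A) = 9.75×10⁻¹¹ × 3.05×10⁻³ / (8.85×10⁻¹² × 7.21×10⁻³) = 4.66.

κ ≈ 4.66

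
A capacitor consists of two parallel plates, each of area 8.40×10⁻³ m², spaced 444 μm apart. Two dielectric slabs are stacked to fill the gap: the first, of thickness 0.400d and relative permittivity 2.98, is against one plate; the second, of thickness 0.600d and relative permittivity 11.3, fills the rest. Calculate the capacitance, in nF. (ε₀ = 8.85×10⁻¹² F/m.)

C ≈ 0.894 nF

Stacked slabs ⇒ two capacitors in series, each with the full plate area.
C₁ = κ₁ε₀A/d₁ = 2.98 × 8.85×10⁻¹² × 8.40×10⁻³ / 1.78×10⁻⁴ = 1.25×10⁻⁹ F.
C₂ = κ₂ε₀A/d₂ = 11.3 × 8.85×10⁻¹² × 8.40×10⁻³ / 2.66×10⁻⁴ = 3.15×10⁻⁹ F.
C = (1/C₁ + 1/C₂)⁻¹ = 8.94×10⁻¹⁰ F.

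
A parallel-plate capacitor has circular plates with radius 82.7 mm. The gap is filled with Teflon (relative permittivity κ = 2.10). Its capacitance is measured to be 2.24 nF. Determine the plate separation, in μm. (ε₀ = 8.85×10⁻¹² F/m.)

A = π(82.7 mm)² = 2.15×10⁻² m².
d = κε₀A/C = 2.10 × 8.85×10⁻¹² × 2.15×10⁻² / 2.24×10⁻⁹ = 1.78×10⁻⁴ m.

178 μm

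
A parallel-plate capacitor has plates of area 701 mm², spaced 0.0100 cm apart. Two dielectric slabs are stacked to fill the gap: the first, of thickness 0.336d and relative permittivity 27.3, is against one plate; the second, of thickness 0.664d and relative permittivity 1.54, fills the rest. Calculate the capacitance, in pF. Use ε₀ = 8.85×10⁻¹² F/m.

A = 701 mm² = 7.01×10⁻⁴ m².
Stacked slabs ⇒ two capacitors in series, each with the full plate area.
C₁ = κ₁ε₀A/d₁ = 27.3 × 8.85×10⁻¹² × 7.01×10⁻⁴ / 3.36×10⁻⁵ = 5.04×10⁻⁹ F.
C₂ = κ₂ε₀A/d₂ = 1.54 × 8.85×10⁻¹² × 7.01×10⁻⁴ / 6.64×10⁻⁵ = 1.44×10⁻¹⁰ F.
C = (1/C₁ + 1/C₂)⁻¹ = 1.40×10⁻¹⁰ F.

C ≈ 140 pF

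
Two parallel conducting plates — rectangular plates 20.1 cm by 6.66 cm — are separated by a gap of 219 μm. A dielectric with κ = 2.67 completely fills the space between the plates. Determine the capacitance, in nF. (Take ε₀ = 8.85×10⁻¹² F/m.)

A = 20.1 × 6.66 cm² = 1.34×10⁻² m².
C = κε₀A/d = 2.67 × 8.85×10⁻¹² × 1.34×10⁻² / 2.19×10⁻⁴ = 1.44×10⁻⁹ F.

1.44 nF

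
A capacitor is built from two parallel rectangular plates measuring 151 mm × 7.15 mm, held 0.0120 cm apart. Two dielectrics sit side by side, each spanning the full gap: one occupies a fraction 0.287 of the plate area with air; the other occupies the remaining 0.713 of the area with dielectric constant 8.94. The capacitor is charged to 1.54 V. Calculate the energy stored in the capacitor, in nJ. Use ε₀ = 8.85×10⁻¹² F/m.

U ≈ 0.629 nJ

A = 151 × 7.15 mm² = 1.08×10⁻³ m².
Side-by-side slabs ⇒ two capacitors in parallel, each spanning the full gap.
C₁ = κ₁ε₀A₁/d = 1.00 × 8.85×10⁻¹² × 3.10×10⁻⁴ / 1.20×10⁻⁴ = 2.29×10⁻¹¹ F.
C₂ = κ₂ε₀A₂/d = 8.94 × 8.85×10⁻¹² × 7.70×10⁻⁴ / 1.20×10⁻⁴ = 5.08×10⁻¹⁰ F.
C = C₁ + C₂ = 5.30×10⁻¹⁰ F.
U = ½CV² = ½ × 5.30×10⁻¹⁰ × (1.54)² = 6.29×10⁻¹⁰ J.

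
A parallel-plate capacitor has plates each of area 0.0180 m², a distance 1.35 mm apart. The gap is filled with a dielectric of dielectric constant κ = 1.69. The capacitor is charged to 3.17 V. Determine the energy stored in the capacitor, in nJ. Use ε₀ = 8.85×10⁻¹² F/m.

U ≈ 1.00 nJ

C = κε₀A/d = 1.69 × 8.85×10⁻¹² × 1.80×10⁻² / 1.35×10⁻³ = 1.99×10⁻¹⁰ F.
U = ½CV² = ½ × 1.99×10⁻¹⁰ × (3.17)² = 1.00×10⁻⁹ J.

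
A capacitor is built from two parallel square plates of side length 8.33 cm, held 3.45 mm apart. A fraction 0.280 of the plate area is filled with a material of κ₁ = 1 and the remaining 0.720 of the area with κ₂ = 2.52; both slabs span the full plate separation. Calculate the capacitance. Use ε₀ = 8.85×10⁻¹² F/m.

A = (8.33 cm)² = 6.94×10⁻³ m².
Side-by-side slabs ⇒ two capacitors in parallel, each spanning the full gap.
C₁ = κ₁ε₀A₁/d = 1.00 × 8.85×10⁻¹² × 1.94×10⁻³ / 3.45×10⁻³ = 4.98×10⁻¹² F.
C₂ = κ₂ε₀A₂/d = 2.52 × 8.85×10⁻¹² × 5.00×10⁻³ / 3.45×10⁻³ = 3.23×10⁻¹¹ F.
C = C₁ + C₂ = 3.73×10⁻¹¹ F.

37.3 pF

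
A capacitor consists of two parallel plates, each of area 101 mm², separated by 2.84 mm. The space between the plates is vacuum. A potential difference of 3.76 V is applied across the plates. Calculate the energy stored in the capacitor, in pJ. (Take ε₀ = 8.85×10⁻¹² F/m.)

A = 101 mm² = 1.01×10⁻⁴ m².
C = ε₀A/d = 8.85×10⁻¹² × 1.01×10⁻⁴ / 2.84×10⁻³ = 3.15×10⁻¹³ F.
U = ½CV² = ½ × 3.15×10⁻¹³ × (3.76)² = 2.22×10⁻¹² J.

2.22 pJ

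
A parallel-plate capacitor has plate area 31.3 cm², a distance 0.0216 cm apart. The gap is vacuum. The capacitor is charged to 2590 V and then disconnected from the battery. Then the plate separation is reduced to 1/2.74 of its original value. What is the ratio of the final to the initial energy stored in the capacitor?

0.365

Isolated ⇒ Q is held fixed.
C₂ = 2.74 C₁ and U = Q²/(2C), so U₂/U₁ = C₁/C₂ = 0.365.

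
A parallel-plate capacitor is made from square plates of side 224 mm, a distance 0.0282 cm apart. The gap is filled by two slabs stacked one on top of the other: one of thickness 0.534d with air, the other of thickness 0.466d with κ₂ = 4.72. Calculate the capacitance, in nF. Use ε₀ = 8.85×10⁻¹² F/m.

C ≈ 2.49 nF

A = (224 mm)² = 5.02×10⁻² m².
Stacked slabs ⇒ two capacitors in series, each with the full plate area.
C₁ = κ₁ε₀A/d₁ = 1.00 × 8.85×10⁻¹² × 5.02×10⁻² / 1.51×10⁻⁴ = 2.95×10⁻⁹ F.
C₂ = κ₂ε₀A/d₂ = 4.72 × 8.85×10⁻¹² × 5.02×10⁻² / 1.31×10⁻⁴ = 1.59×10⁻⁸ F.
C = (1/C₁ + 1/C₂)⁻¹ = 2.49×10⁻⁹ F.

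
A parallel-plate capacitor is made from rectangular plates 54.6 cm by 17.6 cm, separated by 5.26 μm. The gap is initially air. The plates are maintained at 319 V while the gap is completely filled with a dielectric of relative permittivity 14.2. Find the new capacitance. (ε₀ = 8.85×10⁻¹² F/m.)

A = 54.6 × 17.6 cm² = 9.61×10⁻² m².
Initially C₁ = ε₀A/d = 8.85×10⁻¹² × 9.61×10⁻² / 5.26×10⁻⁶ = 1.62×10⁻⁷ F.
C = κε₀A/d scales with κ, so C₂/C₁ = κ = 14.2.
C₂ = 14.2 × 1.62×10⁻⁷ = 2.30×10⁻⁶ F.

2.30 μF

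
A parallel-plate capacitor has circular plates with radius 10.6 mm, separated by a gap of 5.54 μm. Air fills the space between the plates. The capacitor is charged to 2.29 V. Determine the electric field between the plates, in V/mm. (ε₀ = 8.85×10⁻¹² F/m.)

E ≈ 413 V/mm

E = V/d = 2.29 / 5.54×10⁻⁶ = 4.13×10⁵ V/m.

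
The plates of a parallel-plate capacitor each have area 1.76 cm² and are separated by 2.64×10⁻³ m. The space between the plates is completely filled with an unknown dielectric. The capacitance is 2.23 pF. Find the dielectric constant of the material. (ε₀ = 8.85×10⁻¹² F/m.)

κ ≈ 3.78

A = 1.76 cm² = 1.76×10⁻⁴ m².
κ = Cd/(ε₀A) = 2.23×10⁻¹² × 2.64×10⁻³ / (8.85×10⁻¹² × 1.76×10⁻⁴) = 3.78.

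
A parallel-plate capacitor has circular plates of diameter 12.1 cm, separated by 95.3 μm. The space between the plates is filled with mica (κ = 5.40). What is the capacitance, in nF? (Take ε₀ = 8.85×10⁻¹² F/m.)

5.77 nF

A = π(12.1/2 cm)² = 1.15×10⁻² m².
C = κε₀A/d = 5.40 × 8.85×10⁻¹² × 1.15×10⁻² / 9.53×10⁻⁵ = 5.77×10⁻⁹ F.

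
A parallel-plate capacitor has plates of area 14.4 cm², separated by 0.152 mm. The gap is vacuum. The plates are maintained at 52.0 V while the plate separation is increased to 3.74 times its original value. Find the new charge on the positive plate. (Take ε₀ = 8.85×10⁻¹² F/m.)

Q ≈ 1.17 nC

A = 14.4 cm² = 1.44×10⁻³ m².
Initially C₁ = ε₀A/d = 8.85×10⁻¹² × 1.44×10⁻³ / 1.52×10⁻⁴ = 8.38×10⁻¹¹ F.
Q₁ = 4.36×10⁻⁹ C.
Battery connected ⇒ V is held fixed. C₂ = 0.267 C₁ and Q = CV, so Q₂/Q₁ = C₂/C₁ = 0.267.
Q₂ = 0.267 × 4.36×10⁻⁹ = 1.17×10⁻⁹ C.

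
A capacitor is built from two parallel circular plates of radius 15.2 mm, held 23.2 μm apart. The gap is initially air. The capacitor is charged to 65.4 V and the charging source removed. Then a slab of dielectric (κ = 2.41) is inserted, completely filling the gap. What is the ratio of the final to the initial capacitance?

C = κε₀A/d scales with κ, so C₂/C₁ = κ = 2.41.

C₂/C₁ ≈ 2.41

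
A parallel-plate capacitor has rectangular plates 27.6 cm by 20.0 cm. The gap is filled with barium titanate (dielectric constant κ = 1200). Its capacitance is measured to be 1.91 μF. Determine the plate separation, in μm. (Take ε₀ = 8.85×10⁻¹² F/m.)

307 μm

A = 27.6 × 20.0 cm² = 5.52×10⁻² m².
d = κε₀A/C = 1200 × 8.85×10⁻¹² × 5.52×10⁻² / 1.91×10⁻⁶ = 3.07×10⁻⁴ m.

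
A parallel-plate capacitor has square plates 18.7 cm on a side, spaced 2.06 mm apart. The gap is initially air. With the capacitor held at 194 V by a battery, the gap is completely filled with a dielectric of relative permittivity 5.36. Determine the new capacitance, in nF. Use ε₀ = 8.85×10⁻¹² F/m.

0.805 nF

A = (18.7 cm)² = 3.50×10⁻² m².
Initially C₁ = ε₀A/d = 8.85×10⁻¹² × 3.50×10⁻² / 2.06×10⁻³ = 1.50×10⁻¹⁰ F.
C = κε₀A/d scales with κ, so C₂/C₁ = κ = 5.36.
C₂ = 5.36 × 1.50×10⁻¹⁰ = 8.05×10⁻¹⁰ F.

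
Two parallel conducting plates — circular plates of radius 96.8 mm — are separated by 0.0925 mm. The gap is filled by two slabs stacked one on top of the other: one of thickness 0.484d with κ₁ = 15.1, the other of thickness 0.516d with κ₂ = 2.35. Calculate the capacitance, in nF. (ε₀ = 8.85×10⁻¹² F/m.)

A = π(96.8 mm)² = 2.94×10⁻² m².
Stacked slabs ⇒ two capacitors in series, each with the full plate area.
C₁ = κ₁ε₀A/d₁ = 15.1 × 8.85×10⁻¹² × 2.94×10⁻² / 4.48×10⁻⁵ = 8.79×10⁻⁸ F.
C₂ = κ₂ε₀A/d₂ = 2.35 × 8.85×10⁻¹² × 2.94×10⁻² / 4.77×10⁻⁵ = 1.28×10⁻⁸ F.
C = (1/C₁ + 1/C₂)⁻¹ = 1.12×10⁻⁸ F.

11.2 nF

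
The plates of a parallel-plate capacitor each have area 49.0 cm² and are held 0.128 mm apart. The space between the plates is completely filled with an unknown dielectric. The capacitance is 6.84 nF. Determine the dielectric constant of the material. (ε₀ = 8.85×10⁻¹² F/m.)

A = 49.0 cm² = 4.90×10⁻³ m².
κ = Cd/(ε₀A) = 6.84×10⁻⁹ × 1.28×10⁻⁴ / (8.85×10⁻¹² × 4.90×10⁻³) = 20.2.

20.2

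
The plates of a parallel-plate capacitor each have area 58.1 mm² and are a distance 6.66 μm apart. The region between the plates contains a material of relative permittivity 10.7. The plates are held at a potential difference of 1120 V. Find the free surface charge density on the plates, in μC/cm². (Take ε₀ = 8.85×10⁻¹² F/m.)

σ ≈ 1.59 μC/cm²

A = 58.1 mm² = 5.81×10⁻⁵ m².
C = κε₀A/d = 10.7 × 8.85×10⁻¹² × 5.81×10⁻⁵ / 6.66×10⁻⁶ = 8.26×10⁻¹⁰ F.
σ = Q/A = CV/A = 8.26×10⁻¹⁰ × 1120 / 5.81×10⁻⁵ = 1.59×10⁻² C/m².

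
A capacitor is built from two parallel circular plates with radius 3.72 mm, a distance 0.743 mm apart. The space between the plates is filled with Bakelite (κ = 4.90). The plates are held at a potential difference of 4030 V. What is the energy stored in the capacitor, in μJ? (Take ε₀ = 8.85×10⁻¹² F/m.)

A = π(3.72 mm)² = 4.35×10⁻⁵ m².
C = κε₀A/d = 4.90 × 8.85×10⁻¹² × 4.35×10⁻⁵ / 7.43×10⁻⁴ = 2.54×10⁻¹² F.
U = ½CV² = ½ × 2.54×10⁻¹² × (4030)² = 2.06×10⁻⁵ J.

U ≈ 20.6 μJ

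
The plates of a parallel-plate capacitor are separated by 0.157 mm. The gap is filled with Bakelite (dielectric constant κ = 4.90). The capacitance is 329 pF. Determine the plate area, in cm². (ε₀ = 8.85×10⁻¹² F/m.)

A = Cd/(κε₀) = 3.29×10⁻¹⁰ × 1.57×10⁻⁴ / (4.90 × 8.85×10⁻¹²) = 1.19×10⁻³ m².

A ≈ 11.9 cm²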